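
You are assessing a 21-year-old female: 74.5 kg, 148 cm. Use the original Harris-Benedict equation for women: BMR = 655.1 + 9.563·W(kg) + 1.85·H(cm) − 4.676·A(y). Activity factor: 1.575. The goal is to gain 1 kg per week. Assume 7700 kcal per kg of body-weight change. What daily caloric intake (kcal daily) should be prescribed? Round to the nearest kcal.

Harris-Benedict: BMR = 655.1 + 9.563(74.5) + 1.85(148) − 4.676(21) = 1543.1475 kcal/day.
TEE = 1543.1475 × 1.575 = 2430.4573 kcal/day.
Required daily surplus = 1 × 7700 ÷ 7 = 1100 kcal/day.
Target intake = 2430.4573 + 1100 = 3530.4573 kcal/day.

3530 kcal daily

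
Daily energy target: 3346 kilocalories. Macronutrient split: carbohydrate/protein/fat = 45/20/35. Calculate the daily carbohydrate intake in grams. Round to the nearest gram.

Carbohydrate energy = 45% × 3346 = 1505.7 kcal.
At 4 kcal/g: 1505.7 ÷ 4 = 376.425 g.

376 g/day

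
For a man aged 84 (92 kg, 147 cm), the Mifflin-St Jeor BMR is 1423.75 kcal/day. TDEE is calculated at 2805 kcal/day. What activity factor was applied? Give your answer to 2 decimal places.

Activity factor = TEE ÷ BMR = 2805 ÷ 1423.75 = 1.97.

1.97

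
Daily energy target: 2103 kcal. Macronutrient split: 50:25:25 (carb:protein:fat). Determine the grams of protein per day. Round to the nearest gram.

131 g/day

Protein energy = 25% × 2103 = 525.75 kcal.
At 4 kcal/g: 525.75 ÷ 4 = 131.4375 g.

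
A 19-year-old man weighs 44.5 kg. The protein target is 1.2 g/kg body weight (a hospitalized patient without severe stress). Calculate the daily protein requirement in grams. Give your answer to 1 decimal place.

53.4 g/day

Protein = 1.2 g/kg × 44.5 kg = 53.4 g/day.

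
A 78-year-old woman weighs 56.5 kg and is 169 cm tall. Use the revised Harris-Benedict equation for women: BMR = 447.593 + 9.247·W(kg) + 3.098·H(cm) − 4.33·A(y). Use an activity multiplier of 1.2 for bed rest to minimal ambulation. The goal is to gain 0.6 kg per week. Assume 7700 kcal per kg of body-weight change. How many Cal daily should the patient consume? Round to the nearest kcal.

Harris-Benedict: BMR = 447.593 + 9.247(56.5) + 3.098(169) − 4.33(78) = 1155.8705 kcal/day.
TEE = 1155.8705 × 1.2 = 1387.0446 kcal/day.
Required daily surplus = 0.6 × 7700 ÷ 7 = 660 kcal/day.
Target intake = 1387.0446 + 660 = 2047.0446 kcal/day.

2047 Cal daily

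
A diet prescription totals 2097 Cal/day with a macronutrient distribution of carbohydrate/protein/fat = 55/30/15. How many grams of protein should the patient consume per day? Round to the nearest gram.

157 g/day

Protein energy = 30% × 2097 = 629.1 kcal.
At 4 kcal/g: 629.1 ÷ 4 = 157.275 g.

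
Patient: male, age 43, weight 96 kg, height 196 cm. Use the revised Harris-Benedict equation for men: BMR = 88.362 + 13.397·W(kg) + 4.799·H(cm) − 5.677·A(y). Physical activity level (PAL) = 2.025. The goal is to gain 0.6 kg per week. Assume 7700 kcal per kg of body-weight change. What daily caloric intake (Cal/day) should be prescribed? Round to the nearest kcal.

Harris-Benedict: BMR = 88.362 + 13.397(96) + 4.799(196) − 5.677(43) = 2070.967 kcal/day.
TEE = 2070.967 × 2.025 = 4193.7082 kcal/day.
Required daily surplus = 0.6 × 7700 ÷ 7 = 660 kcal/day.
Target intake = 4193.7082 + 660 = 4853.7082 kcal/day.

4854 Cal/day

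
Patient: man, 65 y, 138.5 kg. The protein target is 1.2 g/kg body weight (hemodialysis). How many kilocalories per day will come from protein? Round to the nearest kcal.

665 kcal/day

Protein = 1.2 g/kg × 138.5 kg = 166.2 g/day.
Protein energy = 166.2 g × 4 kcal/g = 664.8 kcal/day.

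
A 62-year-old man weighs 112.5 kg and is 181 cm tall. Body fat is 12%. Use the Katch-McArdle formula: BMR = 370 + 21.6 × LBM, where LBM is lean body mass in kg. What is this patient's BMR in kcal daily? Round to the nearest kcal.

LBM = 112.5 × (1 − 0.12) = 99 kg. Katch-McArdle: BMR = 370 + 21.6 × 99 = 2508.4 kcal/day.

2508 kcal daily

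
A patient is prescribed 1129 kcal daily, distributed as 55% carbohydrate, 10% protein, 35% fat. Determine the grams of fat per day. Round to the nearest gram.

44 g/day

Fat energy = 35% × 1129 = 395.15 kcal.
At 9 kcal/g: 395.15 ÷ 9 = 43.9056 g.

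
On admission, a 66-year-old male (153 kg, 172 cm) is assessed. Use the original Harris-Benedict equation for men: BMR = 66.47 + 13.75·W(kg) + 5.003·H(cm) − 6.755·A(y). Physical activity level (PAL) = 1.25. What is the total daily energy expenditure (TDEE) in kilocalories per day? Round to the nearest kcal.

Harris-Benedict: BMR = 66.47 + 13.75(153) + 5.003(172) − 6.755(66) = 2584.906 kcal/day.
TEE = BMR × activity factor = 2584.906 × 1.25 = 3231.1325 kcal/day.

3231 kilocalories per day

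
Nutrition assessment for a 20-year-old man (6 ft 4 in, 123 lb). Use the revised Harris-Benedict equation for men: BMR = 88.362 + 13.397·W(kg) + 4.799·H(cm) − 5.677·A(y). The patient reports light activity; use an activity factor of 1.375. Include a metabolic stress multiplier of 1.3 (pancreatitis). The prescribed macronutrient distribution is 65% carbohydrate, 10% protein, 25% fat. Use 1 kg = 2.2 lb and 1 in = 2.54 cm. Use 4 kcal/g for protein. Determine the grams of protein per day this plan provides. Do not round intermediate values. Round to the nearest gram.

74 g/day

Convert to metric: weight = 123 ÷ 2.2 = 55.9091 kg; height = (6×12 + 4) × 2.54 = 76 × 2.54 = 193.04 cm.
Harris-Benedict: BMR = 88.362 + 13.397(55.9091) + 4.799(193.04) − 5.677(20) = 1650.2351 kcal/day.
TEE = 1650.2351 × 1.375 = 2269.0732 kcal/day.
With stress factor 1.3: 2269.0732 × 1.3 = 2949.7952 kcal/day.
Protein energy = 10% × 2949.7952 = 294.9795 kcal.
Protein = 294.9795 ÷ 4 kcal/g = 73.7449 g.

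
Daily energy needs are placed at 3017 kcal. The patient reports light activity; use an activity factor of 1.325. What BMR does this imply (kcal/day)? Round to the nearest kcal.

2277 kcal/day

BMR = TEE ÷ activity factor = 3017 ÷ 1.325 = 2276.9811 kcal/day.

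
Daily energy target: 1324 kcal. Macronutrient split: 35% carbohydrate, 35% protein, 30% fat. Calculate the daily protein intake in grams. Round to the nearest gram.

Protein energy = 35% × 1324 = 463.4 kcal.
At 4 kcal/g: 463.4 ÷ 4 = 115.85 g.

116 g/day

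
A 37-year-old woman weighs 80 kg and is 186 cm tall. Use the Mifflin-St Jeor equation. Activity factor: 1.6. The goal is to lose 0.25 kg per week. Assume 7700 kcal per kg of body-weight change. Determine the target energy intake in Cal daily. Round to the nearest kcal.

2311 Cal daily

Mifflin-St Jeor (female): BMR = 10(80) + 6.25(186) − 5(37) − 161 = 800 + 1162.5 − 185 − 161 = 1616.5 kcal/day.
TEE = 1616.5 × 1.6 = 2586.4 kcal/day.
Required daily deficit = 0.25 × 7700 ÷ 7 = 275 kcal/day.
Target intake = 2586.4 − 275 = 2311.4 kcal/day.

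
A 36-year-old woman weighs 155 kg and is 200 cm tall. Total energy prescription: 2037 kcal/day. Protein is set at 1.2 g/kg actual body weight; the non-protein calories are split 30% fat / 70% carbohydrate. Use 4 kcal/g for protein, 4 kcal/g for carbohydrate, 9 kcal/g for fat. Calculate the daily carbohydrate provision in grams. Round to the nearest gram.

226 g/day

Protein = 1.2 × 155 = 186 g → 186 × 4 = 744 kcal.
Non-protein calories = 2037 − 744 = 1293 kcal.
Fat: 30% × 1293 = 387.9 kcal; carbohydrate: 905.1 kcal.
Carbohydrate: 905.1 kcal ÷ 4 kcal/g = 226.275 g.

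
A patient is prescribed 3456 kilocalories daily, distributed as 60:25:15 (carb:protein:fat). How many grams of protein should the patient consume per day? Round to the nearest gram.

216 g/day

Protein energy = 25% × 3456 = 864 kcal.
At 4 kcal/g: 864 ÷ 4 = 216 g.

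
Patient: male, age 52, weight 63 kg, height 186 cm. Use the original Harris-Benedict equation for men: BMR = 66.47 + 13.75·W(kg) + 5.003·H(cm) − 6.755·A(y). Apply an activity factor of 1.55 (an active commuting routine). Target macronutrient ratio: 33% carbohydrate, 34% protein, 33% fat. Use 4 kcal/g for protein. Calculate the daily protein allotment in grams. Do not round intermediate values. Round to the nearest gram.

199 g/day

Harris-Benedict: BMR = 66.47 + 13.75(63) + 5.003(186) − 6.755(52) = 1512.018 kcal/day.
TEE = 1512.018 × 1.55 = 2343.6279 kcal/day.
Protein energy = 34% × 2343.6279 = 796.8335 kcal.
Protein = 796.8335 ÷ 4 kcal/g = 199.2084 g.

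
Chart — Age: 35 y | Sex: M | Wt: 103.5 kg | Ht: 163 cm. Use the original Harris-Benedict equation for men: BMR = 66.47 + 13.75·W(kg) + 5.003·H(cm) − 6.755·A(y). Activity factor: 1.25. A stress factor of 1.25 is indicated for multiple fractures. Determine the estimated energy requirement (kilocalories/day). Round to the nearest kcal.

Harris-Benedict: BMR = 66.47 + 13.75(103.5) + 5.003(163) − 6.755(35) = 2068.659 kcal/day.
TEE = BMR × activity factor = 2068.659 × 1.25 = 2585.8238 kcal/day.
Apply stress factor: 2585.8238 × 1.25 = 3232.2797 kcal/day.

3232 kilocalories/day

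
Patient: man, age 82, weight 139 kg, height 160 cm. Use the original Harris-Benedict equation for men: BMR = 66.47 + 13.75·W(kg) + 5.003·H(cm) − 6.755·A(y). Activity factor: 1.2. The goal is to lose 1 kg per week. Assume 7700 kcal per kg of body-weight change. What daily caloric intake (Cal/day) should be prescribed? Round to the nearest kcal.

1569 Cal/day

Harris-Benedict: BMR = 66.47 + 13.75(139) + 5.003(160) − 6.755(82) = 2224.29 kcal/day.
TEE = 2224.29 × 1.2 = 2669.148 kcal/day.
Required daily deficit = 1 × 7700 ÷ 7 = 1100 kcal/day.
Target intake = 2669.148 − 1100 = 1569.148 kcal/day.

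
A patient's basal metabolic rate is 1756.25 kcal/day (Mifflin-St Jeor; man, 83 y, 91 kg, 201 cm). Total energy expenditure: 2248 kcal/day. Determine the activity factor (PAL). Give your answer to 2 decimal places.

Activity factor = TEE ÷ BMR = 2248 ÷ 1756.25 = 1.28.

1.28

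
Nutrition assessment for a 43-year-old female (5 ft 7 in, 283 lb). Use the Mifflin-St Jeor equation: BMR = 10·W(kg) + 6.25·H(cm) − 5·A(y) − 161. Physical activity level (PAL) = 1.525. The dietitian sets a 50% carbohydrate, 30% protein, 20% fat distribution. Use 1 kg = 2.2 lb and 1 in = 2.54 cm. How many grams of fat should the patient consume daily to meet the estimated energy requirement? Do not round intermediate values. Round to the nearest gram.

Convert to metric: weight = 283 ÷ 2.2 = 128.6364 kg; height = (5×12 + 7) × 2.54 = 67 × 2.54 = 170.18 cm.
Mifflin-St Jeor (female): BMR = 10(128.6364) + 6.25(170.18) − 5(43) − 161 = 1286.3636 + 1063.625 − 215 − 161 = 1973.9886 kcal/day.
TEE = 1973.9886 × 1.525 = 3010.3327 kcal/day.
Fat energy = 20% × 3010.3327 = 602.0665 kcal.
Fat = 602.0665 ÷ 9 kcal/g = 66.8963 g.

67 g/day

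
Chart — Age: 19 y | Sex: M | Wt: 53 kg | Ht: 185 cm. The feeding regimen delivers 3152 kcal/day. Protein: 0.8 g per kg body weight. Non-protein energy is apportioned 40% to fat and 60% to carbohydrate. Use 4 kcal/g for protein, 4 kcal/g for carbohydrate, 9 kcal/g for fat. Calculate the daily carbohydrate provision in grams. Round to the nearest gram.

Protein = 0.8 × 53 = 42.4 g → 42.4 × 4 = 169.6 kcal.
Non-protein calories = 3152 − 169.6 = 2982.4 kcal.
Fat: 40% × 2982.4 = 1192.96 kcal; carbohydrate: 1789.44 kcal.
Carbohydrate: 1789.44 kcal ÷ 4 kcal/g = 447.36 g.

447 g/day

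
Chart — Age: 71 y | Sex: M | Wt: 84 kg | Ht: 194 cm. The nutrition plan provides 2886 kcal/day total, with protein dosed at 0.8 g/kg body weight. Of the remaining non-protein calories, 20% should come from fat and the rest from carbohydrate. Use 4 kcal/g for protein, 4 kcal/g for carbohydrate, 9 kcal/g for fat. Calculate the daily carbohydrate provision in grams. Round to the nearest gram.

523 g/day

Protein = 0.8 × 84 = 67.2 g → 67.2 × 4 = 268.8 kcal.
Non-protein calories = 2886 − 268.8 = 2617.2 kcal.
Fat: 20% × 2617.2 = 523.44 kcal; carbohydrate: 2093.76 kcal.
Carbohydrate: 2093.76 kcal ÷ 4 kcal/g = 523.44 g.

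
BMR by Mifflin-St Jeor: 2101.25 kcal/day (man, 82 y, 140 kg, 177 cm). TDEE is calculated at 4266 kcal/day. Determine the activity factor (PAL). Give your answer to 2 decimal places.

2.03

Activity factor = TEE ÷ BMR = 4266 ÷ 2101.25 = 2.03.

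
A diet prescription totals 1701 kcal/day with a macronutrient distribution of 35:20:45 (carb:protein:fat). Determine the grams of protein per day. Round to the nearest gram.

Protein energy = 20% × 1701 = 340.2 kcal.
At 4 kcal/g: 340.2 ÷ 4 = 85.05 g.

85 g/day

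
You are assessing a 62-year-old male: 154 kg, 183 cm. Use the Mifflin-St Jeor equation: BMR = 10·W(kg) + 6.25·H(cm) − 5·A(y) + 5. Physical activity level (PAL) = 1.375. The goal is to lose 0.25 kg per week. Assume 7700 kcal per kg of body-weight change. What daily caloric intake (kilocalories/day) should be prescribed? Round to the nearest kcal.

Mifflin-St Jeor (male): BMR = 10(154) + 6.25(183) − 5(62) + 5 = 1540 + 1143.75 − 310 + 5 = 2378.75 kcal/day.
TEE = 2378.75 × 1.375 = 3270.7813 kcal/day.
Required daily deficit = 0.25 × 7700 ÷ 7 = 275 kcal/day.
Target intake = 3270.7813 − 275 = 2995.7813 kcal/day.

2996 kilocalories/day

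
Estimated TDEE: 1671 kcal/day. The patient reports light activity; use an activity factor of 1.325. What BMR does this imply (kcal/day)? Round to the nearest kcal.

1261 kcal/day

BMR = TEE ÷ activity factor = 1671 ÷ 1.325 = 1261.1321 kcal/day.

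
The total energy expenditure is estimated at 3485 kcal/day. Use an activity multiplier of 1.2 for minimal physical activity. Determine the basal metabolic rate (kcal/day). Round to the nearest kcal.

BMR = TEE ÷ activity factor = 3485 ÷ 1.2 = 2904.1667 kcal/day.

2904 kcal/day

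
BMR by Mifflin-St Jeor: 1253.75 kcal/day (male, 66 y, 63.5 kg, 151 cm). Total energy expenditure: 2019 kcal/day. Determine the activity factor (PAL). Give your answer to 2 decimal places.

1.61

Activity factor = TEE ÷ BMR = 2019 ÷ 1253.75 = 1.61.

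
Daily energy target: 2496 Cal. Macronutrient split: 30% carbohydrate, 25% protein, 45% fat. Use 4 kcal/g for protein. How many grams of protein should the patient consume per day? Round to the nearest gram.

156 g/day

Protein energy = 25% × 2496 = 624 kcal.
At 4 kcal/g: 624 ÷ 4 = 156 g.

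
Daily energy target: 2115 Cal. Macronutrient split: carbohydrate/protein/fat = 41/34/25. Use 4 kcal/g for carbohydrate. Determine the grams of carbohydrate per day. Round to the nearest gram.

217 g/day

Carbohydrate energy = 41% × 2115 = 867.15 kcal.
At 4 kcal/g: 867.15 ÷ 4 = 216.7875 g.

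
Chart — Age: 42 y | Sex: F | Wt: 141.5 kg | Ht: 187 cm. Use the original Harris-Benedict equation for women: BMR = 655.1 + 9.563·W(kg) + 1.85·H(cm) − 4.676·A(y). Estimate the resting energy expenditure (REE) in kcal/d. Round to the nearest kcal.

Harris-Benedict: BMR = 655.1 + 9.563(141.5) + 1.85(187) − 4.676(42) = 2157.8225 kcal/day.

2158 kcal/d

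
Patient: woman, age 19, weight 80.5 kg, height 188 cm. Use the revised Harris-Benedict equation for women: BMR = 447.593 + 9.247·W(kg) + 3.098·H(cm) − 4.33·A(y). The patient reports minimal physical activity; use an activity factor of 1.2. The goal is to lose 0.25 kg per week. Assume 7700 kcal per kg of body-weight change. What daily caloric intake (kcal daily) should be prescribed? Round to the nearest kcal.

Harris-Benedict: BMR = 447.593 + 9.247(80.5) + 3.098(188) − 4.33(19) = 1692.1305 kcal/day.
TEE = 1692.1305 × 1.2 = 2030.5566 kcal/day.
Required daily deficit = 0.25 × 7700 ÷ 7 = 275 kcal/day.
Target intake = 2030.5566 − 275 = 1755.5566 kcal/day.

1756 kcal daily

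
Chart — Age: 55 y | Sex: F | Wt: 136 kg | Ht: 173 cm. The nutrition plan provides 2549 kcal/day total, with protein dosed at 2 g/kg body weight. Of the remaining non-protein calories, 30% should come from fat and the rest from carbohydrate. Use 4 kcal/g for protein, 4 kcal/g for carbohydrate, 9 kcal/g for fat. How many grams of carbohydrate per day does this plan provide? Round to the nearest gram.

256 g/day

Protein = 2 × 136 = 272 g → 272 × 4 = 1088 kcal.
Non-protein calories = 2549 − 1088 = 1461 kcal.
Fat: 30% × 1461 = 438.3 kcal; carbohydrate: 1022.7 kcal.
Carbohydrate: 1022.7 kcal ÷ 4 kcal/g = 255.675 g.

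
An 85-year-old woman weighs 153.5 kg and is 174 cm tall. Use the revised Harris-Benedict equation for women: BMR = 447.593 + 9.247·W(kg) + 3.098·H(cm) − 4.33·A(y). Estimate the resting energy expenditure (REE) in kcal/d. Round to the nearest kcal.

Harris-Benedict: BMR = 447.593 + 9.247(153.5) + 3.098(174) − 4.33(85) = 2038.0095 kcal/day.

2038 kcal/d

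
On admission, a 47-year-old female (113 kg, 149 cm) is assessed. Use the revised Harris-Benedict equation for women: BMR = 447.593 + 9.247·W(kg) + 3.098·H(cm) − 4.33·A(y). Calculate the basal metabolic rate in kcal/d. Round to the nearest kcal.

1751 kcal/d

Harris-Benedict: BMR = 447.593 + 9.247(113) + 3.098(149) − 4.33(47) = 1750.596 kcal/day.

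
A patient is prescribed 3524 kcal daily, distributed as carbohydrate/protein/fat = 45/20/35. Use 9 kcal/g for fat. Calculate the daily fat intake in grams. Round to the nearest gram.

137 g/day

Fat energy = 35% × 3524 = 1233.4 kcal.
At 9 kcal/g: 1233.4 ÷ 9 = 137.0444 g.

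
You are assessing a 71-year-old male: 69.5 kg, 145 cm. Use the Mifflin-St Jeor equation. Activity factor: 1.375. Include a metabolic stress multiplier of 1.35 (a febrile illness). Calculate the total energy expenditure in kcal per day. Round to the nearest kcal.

2323 kcal per day

Mifflin-St Jeor (male): BMR = 10(69.5) + 6.25(145) − 5(71) + 5 = 695 + 906.25 − 355 + 5 = 1251.25 kcal/day.
TEE = BMR × activity factor = 1251.25 × 1.375 = 1720.4688 kcal/day.
Apply stress factor: 1720.4688 × 1.35 = 2322.6328 kcal/day.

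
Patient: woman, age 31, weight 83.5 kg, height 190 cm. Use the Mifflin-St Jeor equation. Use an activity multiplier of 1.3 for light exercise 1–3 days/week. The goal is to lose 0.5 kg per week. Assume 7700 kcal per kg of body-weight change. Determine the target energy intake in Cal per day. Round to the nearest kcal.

Mifflin-St Jeor (female): BMR = 10(83.5) + 6.25(190) − 5(31) − 161 = 835 + 1187.5 − 155 − 161 = 1706.5 kcal/day.
TEE = 1706.5 × 1.3 = 2218.45 kcal/day.
Required daily deficit = 0.5 × 7700 ÷ 7 = 550 kcal/day.
Target intake = 2218.45 − 550 = 1668.45 kcal/day.

1668 Cal per day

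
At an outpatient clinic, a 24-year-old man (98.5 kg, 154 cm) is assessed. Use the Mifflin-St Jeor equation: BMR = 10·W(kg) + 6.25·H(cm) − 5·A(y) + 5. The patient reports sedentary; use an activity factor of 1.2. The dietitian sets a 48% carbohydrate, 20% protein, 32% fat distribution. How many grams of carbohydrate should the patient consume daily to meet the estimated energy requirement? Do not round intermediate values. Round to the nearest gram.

Mifflin-St Jeor (male): BMR = 10(98.5) + 6.25(154) − 5(24) + 5 = 985 + 962.5 − 120 + 5 = 1832.5 kcal/day.
TEE = 1832.5 × 1.2 = 2199 kcal/day.
Carbohydrate energy = 48% × 2199 = 1055.52 kcal.
Carbohydrate = 1055.52 ÷ 4 kcal/g = 263.88 g.

264 g/day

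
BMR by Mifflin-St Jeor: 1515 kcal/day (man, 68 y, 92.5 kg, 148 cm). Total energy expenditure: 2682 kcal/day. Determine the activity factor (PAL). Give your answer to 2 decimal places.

1.77

Activity factor = TEE ÷ BMR = 2682 ÷ 1515 = 1.77.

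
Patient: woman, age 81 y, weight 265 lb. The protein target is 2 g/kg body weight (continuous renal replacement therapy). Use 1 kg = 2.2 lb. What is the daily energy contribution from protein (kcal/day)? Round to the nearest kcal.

Weight in kg = 265 ÷ 2.2 = 120.4545 kg.
Protein = 2 g/kg × 120.4545 kg = 240.9091 g/day.
Protein energy = 240.9091 g × 4 kcal/g = 963.6364 kcal/day.

964 kcal/day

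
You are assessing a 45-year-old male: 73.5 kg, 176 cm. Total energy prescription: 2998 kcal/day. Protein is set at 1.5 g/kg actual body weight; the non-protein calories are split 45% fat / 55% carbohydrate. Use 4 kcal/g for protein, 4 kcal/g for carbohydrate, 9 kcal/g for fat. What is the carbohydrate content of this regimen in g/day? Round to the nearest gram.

352 g/day

Protein = 1.5 × 73.5 = 110.25 g → 110.25 × 4 = 441 kcal.
Non-protein calories = 2998 − 441 = 2557 kcal.
Fat: 45% × 2557 = 1150.65 kcal; carbohydrate: 1406.35 kcal.
Carbohydrate: 1406.35 kcal ÷ 4 kcal/g = 351.5875 g.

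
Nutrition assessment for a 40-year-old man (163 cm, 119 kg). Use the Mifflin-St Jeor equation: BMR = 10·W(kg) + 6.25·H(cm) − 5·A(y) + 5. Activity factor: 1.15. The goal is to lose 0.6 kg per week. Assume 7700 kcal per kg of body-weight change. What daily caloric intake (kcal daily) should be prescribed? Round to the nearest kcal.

1656 kcal daily

Mifflin-St Jeor (male): BMR = 10(119) + 6.25(163) − 5(40) + 5 = 1190 + 1018.75 − 200 + 5 = 2013.75 kcal/day.
TEE = 2013.75 × 1.15 = 2315.8125 kcal/day.
Required daily deficit = 0.6 × 7700 ÷ 7 = 660 kcal/day.
Target intake = 2315.8125 − 660 = 1655.8125 kcal/day.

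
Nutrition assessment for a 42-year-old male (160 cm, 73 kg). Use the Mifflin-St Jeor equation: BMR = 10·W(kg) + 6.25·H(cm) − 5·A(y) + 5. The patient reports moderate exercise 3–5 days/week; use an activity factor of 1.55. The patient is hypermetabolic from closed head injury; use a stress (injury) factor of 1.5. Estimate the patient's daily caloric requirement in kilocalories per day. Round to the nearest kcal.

3546 kilocalories per day

Mifflin-St Jeor (male): BMR = 10(73) + 6.25(160) − 5(42) + 5 = 730 + 1000 − 210 + 5 = 1525 kcal/day.
TEE = BMR × activity factor = 1525 × 1.55 = 2363.75 kcal/day.
Apply stress factor: 2363.75 × 1.5 = 3545.625 kcal/day.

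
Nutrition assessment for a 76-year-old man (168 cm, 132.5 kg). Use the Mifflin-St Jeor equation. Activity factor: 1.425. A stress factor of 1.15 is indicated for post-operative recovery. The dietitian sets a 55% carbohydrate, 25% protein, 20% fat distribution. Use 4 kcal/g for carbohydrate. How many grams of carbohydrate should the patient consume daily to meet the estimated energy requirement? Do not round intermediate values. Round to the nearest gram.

Mifflin-St Jeor (male): BMR = 10(132.5) + 6.25(168) − 5(76) + 5 = 1325 + 1050 − 380 + 5 = 2000 kcal/day.
TEE = 2000 × 1.425 = 2850 kcal/day.
With stress factor 1.15: 2850 × 1.15 = 3277.5 kcal/day.
Carbohydrate energy = 55% × 3277.5 = 1802.625 kcal.
Carbohydrate = 1802.625 ÷ 4 kcal/g = 450.6563 g.

451 g/day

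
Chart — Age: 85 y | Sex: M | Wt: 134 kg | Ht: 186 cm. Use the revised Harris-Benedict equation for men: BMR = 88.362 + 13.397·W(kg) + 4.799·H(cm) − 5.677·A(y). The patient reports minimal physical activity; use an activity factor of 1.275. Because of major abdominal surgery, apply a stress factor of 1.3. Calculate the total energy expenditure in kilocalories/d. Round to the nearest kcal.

3802 kilocalories/d

Harris-Benedict: BMR = 88.362 + 13.397(134) + 4.799(186) − 5.677(85) = 2293.629 kcal/day.
TEE = BMR × activity factor = 2293.629 × 1.275 = 2924.377 kcal/day.
Apply stress factor: 2924.377 × 1.3 = 3801.6901 kcal/day.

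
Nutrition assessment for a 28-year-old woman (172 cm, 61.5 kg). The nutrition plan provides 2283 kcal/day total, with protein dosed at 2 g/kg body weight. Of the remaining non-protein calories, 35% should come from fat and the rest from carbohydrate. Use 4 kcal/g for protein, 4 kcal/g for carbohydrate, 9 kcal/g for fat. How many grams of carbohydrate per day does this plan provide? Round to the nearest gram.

Protein = 2 × 61.5 = 123 g → 123 × 4 = 492 kcal.
Non-protein calories = 2283 − 492 = 1791 kcal.
Fat: 35% × 1791 = 626.85 kcal; carbohydrate: 1164.15 kcal.
Carbohydrate: 1164.15 kcal ÷ 4 kcal/g = 291.0375 g.

291 g/day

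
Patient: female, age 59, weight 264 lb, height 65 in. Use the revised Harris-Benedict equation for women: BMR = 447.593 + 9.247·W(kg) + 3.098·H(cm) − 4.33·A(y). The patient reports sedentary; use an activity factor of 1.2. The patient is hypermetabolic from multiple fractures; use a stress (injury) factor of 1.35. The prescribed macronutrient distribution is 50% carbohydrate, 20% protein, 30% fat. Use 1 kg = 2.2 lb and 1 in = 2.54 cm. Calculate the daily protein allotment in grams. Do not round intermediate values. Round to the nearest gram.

147 g/day

Convert to metric: weight = 264 ÷ 2.2 = 120 kg; height = 65 × 2.54 = 165.1 cm.
Harris-Benedict: BMR = 447.593 + 9.247(120) + 3.098(165.1) − 4.33(59) = 1813.2428 kcal/day.
TEE = 1813.2428 × 1.2 = 2175.8914 kcal/day.
With stress factor 1.35: 2175.8914 × 1.35 = 2937.4533 kcal/day.
Protein energy = 20% × 2937.4533 = 587.4907 kcal.
Protein = 587.4907 ÷ 4 kcal/g = 146.8727 g.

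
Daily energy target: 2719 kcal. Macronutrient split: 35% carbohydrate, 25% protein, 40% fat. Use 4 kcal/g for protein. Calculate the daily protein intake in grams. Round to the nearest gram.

Protein energy = 25% × 2719 = 679.75 kcal.
At 4 kcal/g: 679.75 ÷ 4 = 169.9375 g.

170 g/day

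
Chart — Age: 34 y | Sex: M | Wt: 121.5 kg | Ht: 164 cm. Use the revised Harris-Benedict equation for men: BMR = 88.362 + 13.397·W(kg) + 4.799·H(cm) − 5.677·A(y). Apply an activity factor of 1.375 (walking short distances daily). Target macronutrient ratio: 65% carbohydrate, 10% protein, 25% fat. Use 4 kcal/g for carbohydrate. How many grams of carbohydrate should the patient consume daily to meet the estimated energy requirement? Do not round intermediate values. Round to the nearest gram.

516 g/day

Harris-Benedict: BMR = 88.362 + 13.397(121.5) + 4.799(164) − 5.677(34) = 2310.1155 kcal/day.
TEE = 2310.1155 × 1.375 = 3176.4088 kcal/day.
Carbohydrate energy = 65% × 3176.4088 = 2064.6657 kcal.
Carbohydrate = 2064.6657 ÷ 4 kcal/g = 516.1664 g.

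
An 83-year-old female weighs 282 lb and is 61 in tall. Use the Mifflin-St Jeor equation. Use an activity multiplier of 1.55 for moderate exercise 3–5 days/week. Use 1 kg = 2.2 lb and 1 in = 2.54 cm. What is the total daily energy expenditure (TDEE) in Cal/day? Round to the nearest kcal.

Convert to metric: weight = 282 ÷ 2.2 = 128.1818 kg; height = 61 × 2.54 = 154.94 cm.
Mifflin-St Jeor (female): BMR = 10(128.1818) + 6.25(154.94) − 5(83) − 161 = 1281.8182 + 968.375 − 415 − 161 = 1674.1932 kcal/day.
TEE = BMR × activity factor = 1674.1932 × 1.55 = 2594.9994 kcal/day.

2595 Cal/day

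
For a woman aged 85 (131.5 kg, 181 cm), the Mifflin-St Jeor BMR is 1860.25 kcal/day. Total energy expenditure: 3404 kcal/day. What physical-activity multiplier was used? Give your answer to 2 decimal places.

1.83

Activity factor = TEE ÷ BMR = 3404 ÷ 1860.25 = 1.83.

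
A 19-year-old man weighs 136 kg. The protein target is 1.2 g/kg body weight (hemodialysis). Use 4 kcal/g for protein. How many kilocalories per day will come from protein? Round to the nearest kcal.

Protein = 1.2 g/kg × 136 kg = 163.2 g/day.
Protein energy = 163.2 g × 4 kcal/g = 652.8 kcal/day.

653 kcal/day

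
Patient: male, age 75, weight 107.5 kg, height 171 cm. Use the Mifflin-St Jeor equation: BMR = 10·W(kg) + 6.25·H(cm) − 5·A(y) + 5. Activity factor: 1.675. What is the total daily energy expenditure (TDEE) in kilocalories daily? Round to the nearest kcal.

2971 kilocalories daily

Mifflin-St Jeor (male): BMR = 10(107.5) + 6.25(171) − 5(75) + 5 = 1075 + 1068.75 − 375 + 5 = 1773.75 kcal/day.
TEE = BMR × activity factor = 1773.75 × 1.675 = 2971.0313 kcal/day.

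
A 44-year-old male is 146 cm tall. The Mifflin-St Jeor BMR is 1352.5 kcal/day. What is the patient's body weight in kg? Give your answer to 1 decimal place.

1352.5 = 10·W + 6.25(146) − 5(44) + 5
10·W = 1352.5 − 697.5 = 655, so W = 65.5 kg.

65.5 kg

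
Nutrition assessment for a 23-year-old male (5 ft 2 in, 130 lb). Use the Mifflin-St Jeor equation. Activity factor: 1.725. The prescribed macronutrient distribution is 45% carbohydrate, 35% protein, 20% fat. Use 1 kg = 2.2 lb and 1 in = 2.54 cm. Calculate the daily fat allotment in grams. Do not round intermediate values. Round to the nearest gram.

56 g/day

Convert to metric: weight = 130 ÷ 2.2 = 59.0909 kg; height = (5×12 + 2) × 2.54 = 62 × 2.54 = 157.48 cm.
Mifflin-St Jeor (male): BMR = 10(59.0909) + 6.25(157.48) − 5(23) + 5 = 590.9091 + 984.25 − 115 + 5 = 1465.1591 kcal/day.
TEE = 1465.1591 × 1.725 = 2527.3994 kcal/day.
Fat energy = 20% × 2527.3994 = 505.4799 kcal.
Fat = 505.4799 ÷ 9 kcal/g = 56.1644 g.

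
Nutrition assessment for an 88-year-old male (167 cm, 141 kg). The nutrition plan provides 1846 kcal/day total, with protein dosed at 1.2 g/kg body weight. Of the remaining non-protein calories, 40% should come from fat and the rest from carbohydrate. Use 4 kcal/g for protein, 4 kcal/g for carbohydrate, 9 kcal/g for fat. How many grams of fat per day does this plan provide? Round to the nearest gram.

Protein = 1.2 × 141 = 169.2 g → 169.2 × 4 = 676.8 kcal.
Non-protein calories = 1846 − 676.8 = 1169.2 kcal.
Fat: 40% × 1169.2 = 467.68 kcal; carbohydrate: 701.52 kcal.
Fat: 467.68 kcal ÷ 9 kcal/g = 51.9644 g.

52 g/day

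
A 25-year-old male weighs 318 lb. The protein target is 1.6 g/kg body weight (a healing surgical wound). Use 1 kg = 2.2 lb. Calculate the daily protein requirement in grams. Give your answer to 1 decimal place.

Weight in kg = 318 ÷ 2.2 = 144.5455 kg.
Protein = 1.6 g/kg × 144.5455 kg = 231.2727 g/day.

231.3 g/day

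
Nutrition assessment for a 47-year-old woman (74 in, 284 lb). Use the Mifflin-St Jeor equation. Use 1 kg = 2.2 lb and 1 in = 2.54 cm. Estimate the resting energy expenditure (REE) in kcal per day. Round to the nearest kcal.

Convert to metric: weight = 284 ÷ 2.2 = 129.0909 kg; height = 74 × 2.54 = 187.96 cm.
Mifflin-St Jeor (female): BMR = 10(129.0909) + 6.25(187.96) − 5(47) − 161 = 1290.9091 + 1174.75 − 235 − 161 = 2069.6591 kcal/day.

2070 kcal per day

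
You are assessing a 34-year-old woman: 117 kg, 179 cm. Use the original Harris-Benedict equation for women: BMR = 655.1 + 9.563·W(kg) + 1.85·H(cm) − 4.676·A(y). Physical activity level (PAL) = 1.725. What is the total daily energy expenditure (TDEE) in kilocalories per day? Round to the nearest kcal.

Harris-Benedict: BMR = 655.1 + 9.563(117) + 1.85(179) − 4.676(34) = 1946.137 kcal/day.
TEE = BMR × activity factor = 1946.137 × 1.725 = 3357.0863 kcal/day.

3357 kilocalories per day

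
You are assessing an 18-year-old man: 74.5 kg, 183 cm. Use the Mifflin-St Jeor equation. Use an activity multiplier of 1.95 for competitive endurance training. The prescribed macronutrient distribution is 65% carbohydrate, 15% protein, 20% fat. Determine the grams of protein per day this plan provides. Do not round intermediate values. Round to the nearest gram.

132 g/day

Mifflin-St Jeor (male): BMR = 10(74.5) + 6.25(183) − 5(18) + 5 = 745 + 1143.75 − 90 + 5 = 1803.75 kcal/day.
TEE = 1803.75 × 1.95 = 3517.3125 kcal/day.
Protein energy = 15% × 3517.3125 = 527.5969 kcal.
Protein = 527.5969 ÷ 4 kcal/g = 131.8992 g.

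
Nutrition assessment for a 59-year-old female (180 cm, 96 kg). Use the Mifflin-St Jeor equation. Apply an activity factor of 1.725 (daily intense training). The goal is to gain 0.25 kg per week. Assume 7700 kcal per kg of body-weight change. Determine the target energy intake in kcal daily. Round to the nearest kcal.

Mifflin-St Jeor (female): BMR = 10(96) + 6.25(180) − 5(59) − 161 = 960 + 1125 − 295 − 161 = 1629 kcal/day.
TEE = 1629 × 1.725 = 2810.025 kcal/day.
Required daily surplus = 0.25 × 7700 ÷ 7 = 275 kcal/day.
Target intake = 2810.025 + 275 = 3085.025 kcal/day.

3085 kcal daily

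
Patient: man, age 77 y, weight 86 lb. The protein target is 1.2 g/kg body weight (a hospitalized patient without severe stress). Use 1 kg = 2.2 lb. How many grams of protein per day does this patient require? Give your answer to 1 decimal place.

Weight in kg = 86 ÷ 2.2 = 39.0909 kg.
Protein = 1.2 g/kg × 39.0909 kg = 46.9091 g/day.

46.9 g/day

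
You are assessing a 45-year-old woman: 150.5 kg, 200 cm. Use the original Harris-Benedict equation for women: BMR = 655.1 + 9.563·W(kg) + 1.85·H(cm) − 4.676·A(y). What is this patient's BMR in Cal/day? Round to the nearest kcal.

Harris-Benedict: BMR = 655.1 + 9.563(150.5) + 1.85(200) − 4.676(45) = 2253.9115 kcal/day.

2254 Cal/day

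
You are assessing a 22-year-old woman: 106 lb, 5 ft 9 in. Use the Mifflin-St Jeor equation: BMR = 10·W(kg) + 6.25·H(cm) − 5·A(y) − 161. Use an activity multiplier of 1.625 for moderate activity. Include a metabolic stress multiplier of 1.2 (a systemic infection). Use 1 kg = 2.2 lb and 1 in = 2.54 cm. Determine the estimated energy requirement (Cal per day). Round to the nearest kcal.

2547 Cal per day

Convert to metric: weight = 106 ÷ 2.2 = 48.1818 kg; height = (5×12 + 9) × 2.54 = 69 × 2.54 = 175.26 cm.
Mifflin-St Jeor (female): BMR = 10(48.1818) + 6.25(175.26) − 5(22) − 161 = 481.8182 + 1095.375 − 110 − 161 = 1306.1932 kcal/day.
TEE = BMR × activity factor = 1306.1932 × 1.625 = 2122.5639 kcal/day.
Apply stress factor: 2122.5639 × 1.2 = 2547.0767 kcal/day.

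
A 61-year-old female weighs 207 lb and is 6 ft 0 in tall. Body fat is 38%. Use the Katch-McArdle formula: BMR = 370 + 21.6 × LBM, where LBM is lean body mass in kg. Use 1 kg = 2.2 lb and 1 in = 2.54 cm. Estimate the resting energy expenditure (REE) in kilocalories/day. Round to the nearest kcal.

Convert to metric: weight = 207 ÷ 2.2 = 94.0909 kg; height = (6×12 + 0) × 2.54 = 72 × 2.54 = 182.88 cm.
LBM = 94.0909 × (1 − 0.38) = 58.3364 kg. Katch-McArdle: BMR = 370 + 21.6 × 58.3364 = 1630.0655 kcal/day.

1630 kilocalories/day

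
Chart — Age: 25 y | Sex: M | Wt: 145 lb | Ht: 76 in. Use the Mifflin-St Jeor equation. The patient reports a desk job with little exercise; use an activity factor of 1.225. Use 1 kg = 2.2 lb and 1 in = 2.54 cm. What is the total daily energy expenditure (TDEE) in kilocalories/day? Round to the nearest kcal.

Convert to metric: weight = 145 ÷ 2.2 = 65.9091 kg; height = 76 × 2.54 = 193.04 cm.
Mifflin-St Jeor (male): BMR = 10(65.9091) + 6.25(193.04) − 5(25) + 5 = 659.0909 + 1206.5 − 125 + 5 = 1745.5909 kcal/day.
TEE = BMR × activity factor = 1745.5909 × 1.225 = 2138.3489 kcal/day.

2138 kilocalories/day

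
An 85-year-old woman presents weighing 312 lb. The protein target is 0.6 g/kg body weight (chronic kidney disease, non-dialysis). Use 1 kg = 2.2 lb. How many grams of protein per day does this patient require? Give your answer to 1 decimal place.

85.1 g/day

Weight in kg = 312 ÷ 2.2 = 141.8182 kg.
Protein = 0.6 g/kg × 141.8182 kg = 85.0909 g/day.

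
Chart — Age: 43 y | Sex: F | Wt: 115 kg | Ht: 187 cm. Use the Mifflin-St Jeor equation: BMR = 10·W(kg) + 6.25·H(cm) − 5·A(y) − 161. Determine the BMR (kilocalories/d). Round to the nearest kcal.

Mifflin-St Jeor (female): BMR = 10(115) + 6.25(187) − 5(43) − 161 = 1150 + 1168.75 − 215 − 161 = 1942.75 kcal/day.

1943 kilocalories/d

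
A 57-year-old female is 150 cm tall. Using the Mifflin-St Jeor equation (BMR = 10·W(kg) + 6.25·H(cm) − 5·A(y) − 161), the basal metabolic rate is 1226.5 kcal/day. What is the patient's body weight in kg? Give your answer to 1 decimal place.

1226.5 = 10·W + 6.25(150) − 5(57) − 161
10·W = 1226.5 − 491.5 = 735, so W = 73.5 kg.

73.5 kg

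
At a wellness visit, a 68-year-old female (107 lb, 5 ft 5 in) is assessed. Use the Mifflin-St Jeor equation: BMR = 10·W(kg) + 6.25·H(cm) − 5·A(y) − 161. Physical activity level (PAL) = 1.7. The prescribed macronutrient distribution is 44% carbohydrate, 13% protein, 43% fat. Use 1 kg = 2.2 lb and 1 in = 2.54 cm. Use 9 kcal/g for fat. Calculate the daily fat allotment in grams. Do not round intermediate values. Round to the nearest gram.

83 g/day

Convert to metric: weight = 107 ÷ 2.2 = 48.6364 kg; height = (5×12 + 5) × 2.54 = 65 × 2.54 = 165.1 cm.
Mifflin-St Jeor (female): BMR = 10(48.6364) + 6.25(165.1) − 5(68) − 161 = 486.3636 + 1031.875 − 340 − 161 = 1017.2386 kcal/day.
TEE = 1017.2386 × 1.7 = 1729.3057 kcal/day.
Fat energy = 43% × 1729.3057 = 743.6014 kcal.
Fat = 743.6014 ÷ 9 kcal/g = 82.6224 g.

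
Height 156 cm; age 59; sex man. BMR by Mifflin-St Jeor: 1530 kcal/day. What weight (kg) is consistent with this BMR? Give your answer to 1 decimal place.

84.5 kg

1530 = 10·W + 6.25(156) − 5(59) + 5
10·W = 1530 − 685 = 845, so W = 84.5 kg.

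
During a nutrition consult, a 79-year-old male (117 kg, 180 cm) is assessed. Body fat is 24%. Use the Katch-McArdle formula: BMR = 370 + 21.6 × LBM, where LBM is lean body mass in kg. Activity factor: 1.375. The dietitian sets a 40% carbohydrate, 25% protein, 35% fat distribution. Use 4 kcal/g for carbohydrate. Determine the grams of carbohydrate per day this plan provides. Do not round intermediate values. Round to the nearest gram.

315 g/day

LBM = 117 × (1 − 0.24) = 88.92 kg. Katch-McArdle: BMR = 370 + 21.6 × 88.92 = 2290.672 kcal/day.
TEE = 2290.672 × 1.375 = 3149.674 kcal/day.
Carbohydrate energy = 40% × 3149.674 = 1259.8696 kcal.
Carbohydrate = 1259.8696 ÷ 4 kcal/g = 314.9674 g.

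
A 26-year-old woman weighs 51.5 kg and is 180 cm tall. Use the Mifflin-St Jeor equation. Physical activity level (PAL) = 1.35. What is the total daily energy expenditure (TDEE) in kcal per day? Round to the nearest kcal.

Mifflin-St Jeor (female): BMR = 10(51.5) + 6.25(180) − 5(26) − 161 = 515 + 1125 − 130 − 161 = 1349 kcal/day.
TEE = BMR × activity factor = 1349 × 1.35 = 1821.15 kcal/day.

1821 kcal per day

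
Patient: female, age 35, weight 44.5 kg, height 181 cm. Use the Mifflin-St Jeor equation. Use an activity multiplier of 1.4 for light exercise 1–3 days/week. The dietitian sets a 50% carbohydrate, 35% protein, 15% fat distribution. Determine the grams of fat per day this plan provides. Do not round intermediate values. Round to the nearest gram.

29 g/day

Mifflin-St Jeor (female): BMR = 10(44.5) + 6.25(181) − 5(35) − 161 = 445 + 1131.25 − 175 − 161 = 1240.25 kcal/day.
TEE = 1240.25 × 1.4 = 1736.35 kcal/day.
Fat energy = 15% × 1736.35 = 260.4525 kcal.
Fat = 260.4525 ÷ 9 kcal/g = 28.9392 g.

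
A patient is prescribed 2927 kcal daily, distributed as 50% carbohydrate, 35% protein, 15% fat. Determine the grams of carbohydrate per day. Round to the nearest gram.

366 g/day

Carbohydrate energy = 50% × 2927 = 1463.5 kcal.
At 4 kcal/g: 1463.5 ÷ 4 = 365.875 g.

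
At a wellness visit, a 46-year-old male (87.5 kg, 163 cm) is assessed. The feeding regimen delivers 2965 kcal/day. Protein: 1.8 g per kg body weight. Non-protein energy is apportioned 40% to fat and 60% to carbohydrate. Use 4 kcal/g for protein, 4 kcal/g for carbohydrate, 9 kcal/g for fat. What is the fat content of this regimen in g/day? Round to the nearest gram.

Protein = 1.8 × 87.5 = 157.5 g → 157.5 × 4 = 630 kcal.
Non-protein calories = 2965 − 630 = 2335 kcal.
Fat: 40% × 2335 = 934 kcal; carbohydrate: 1401 kcal.
Fat: 934 kcal ÷ 9 kcal/g = 103.7778 g.

104 g/day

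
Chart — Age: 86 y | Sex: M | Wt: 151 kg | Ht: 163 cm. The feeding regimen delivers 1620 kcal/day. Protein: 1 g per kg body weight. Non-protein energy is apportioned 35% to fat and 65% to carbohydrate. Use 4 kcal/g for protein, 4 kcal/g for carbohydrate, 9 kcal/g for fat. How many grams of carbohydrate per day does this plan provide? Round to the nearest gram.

165 g/day

Protein = 1 × 151 = 151 g → 151 × 4 = 604 kcal.
Non-protein calories = 1620 − 604 = 1016 kcal.
Fat: 35% × 1016 = 355.6 kcal; carbohydrate: 660.4 kcal.
Carbohydrate: 660.4 kcal ÷ 4 kcal/g = 165.1 g.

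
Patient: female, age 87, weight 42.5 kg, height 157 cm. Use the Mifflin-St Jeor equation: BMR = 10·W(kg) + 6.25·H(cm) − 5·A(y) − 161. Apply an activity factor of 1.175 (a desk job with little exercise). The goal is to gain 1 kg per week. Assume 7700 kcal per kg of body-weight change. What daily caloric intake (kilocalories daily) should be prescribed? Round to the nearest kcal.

Mifflin-St Jeor (female): BMR = 10(42.5) + 6.25(157) − 5(87) − 161 = 425 + 981.25 − 435 − 161 = 810.25 kcal/day.
TEE = 810.25 × 1.175 = 952.0438 kcal/day.
Required daily surplus = 1 × 7700 ÷ 7 = 1100 kcal/day.
Target intake = 952.0438 + 1100 = 2052.0438 kcal/day.

2052 kilocalories daily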